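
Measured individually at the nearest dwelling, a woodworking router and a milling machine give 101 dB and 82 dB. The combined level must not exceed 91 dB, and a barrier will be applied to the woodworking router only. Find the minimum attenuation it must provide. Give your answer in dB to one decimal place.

The untreated sources together contribute 10^(82/10) = 1.585e+08, i.e. 82.00 dB.
To meet 91 dB overall, the treated woodworking router may contribute at most 10^(91/10) − 1.585e+08 = 1.100e+09, i.e. 90.42 dB.
Required insertion loss = 101 − 90.42 = 10.58 dB.

10.6 dB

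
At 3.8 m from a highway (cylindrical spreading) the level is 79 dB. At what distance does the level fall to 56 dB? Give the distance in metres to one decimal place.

758.2 m

The 23.0 dB drop corresponds to a distance ratio of 10^(23.0/10) for a line source.
r₂ = 3.8·10^((79−56)/10) = 3.8·10^(23.0/10) = 758.20 m.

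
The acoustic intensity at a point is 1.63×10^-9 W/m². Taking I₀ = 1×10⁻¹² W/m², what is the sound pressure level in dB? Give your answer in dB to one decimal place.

32.1 dB

L = 10·log₁₀(I/I₀) = 10·log₁₀(1.63×10^-9/10⁻¹²) = 10·log₁₀(1.63×10^3).
L = 10·(0.2122 + 3) = 32.12 dB.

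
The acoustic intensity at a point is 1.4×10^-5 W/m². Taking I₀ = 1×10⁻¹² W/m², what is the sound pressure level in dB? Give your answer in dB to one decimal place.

71.5 dB

Dividing by I₀ shifts the exponent by 12: I/I₀ = 1.4×10^7.
L = 10·(0.1461 + 7) = 71.46 dB.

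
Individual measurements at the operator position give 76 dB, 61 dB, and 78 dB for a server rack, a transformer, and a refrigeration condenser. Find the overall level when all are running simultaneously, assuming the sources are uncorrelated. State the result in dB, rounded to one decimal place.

Incoherent sources combine by intensity addition: L_total = 10·log₁₀(Σ 10^(L_i/10)).
Σ 10^(L/10) = 10^(76/10) + 10^(61/10) + 10^(78/10) = 1.042e+08.
L_total = 10·log₁₀(1.042e+08) = 80.18 dB.

80.2 dB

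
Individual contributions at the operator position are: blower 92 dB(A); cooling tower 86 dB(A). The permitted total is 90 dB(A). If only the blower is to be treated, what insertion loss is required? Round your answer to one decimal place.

4.2 dB

The untreated sources together contribute 10^(86/10) = 3.981e+08, i.e. 86.00 dB(A).
To meet 90 dB(A) overall, the treated blower may contribute at most 10^(90/10) − 3.981e+08 = 6.019e+08, i.e. 87.80 dB(A).
So the blower must be reduced from 92 to 87.80 dB(A): IL = 4.20 dB.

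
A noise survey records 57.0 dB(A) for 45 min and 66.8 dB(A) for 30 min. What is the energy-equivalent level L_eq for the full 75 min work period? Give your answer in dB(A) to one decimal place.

Weight each interval's intensity by its duration and average over T = 75 min:
Σ tᵢ·10^(Lᵢ/10) = 45·10^(57.0/10) + 30·10^(66.8/10) = 1.661e+08.
L_eq = 10·log₁₀(1.661e+08/75) = 63.45 dB(A).

63.5 dB(A)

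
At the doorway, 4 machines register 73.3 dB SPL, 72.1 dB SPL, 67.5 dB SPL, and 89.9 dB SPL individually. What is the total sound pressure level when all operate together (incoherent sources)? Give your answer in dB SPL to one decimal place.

Incoherent sources combine by intensity addition: L_total = 10·log₁₀(Σ 10^(L_i/10)).
Σ 10^(L/10) = 10^(73.3/10) + 10^(72.1/10) + 10^(67.5/10) + 10^(89.9/10) = 1.020e+09.
L_total = 10·log₁₀(1.020e+09) = 90.09 dB SPL.

90.1 dB SPL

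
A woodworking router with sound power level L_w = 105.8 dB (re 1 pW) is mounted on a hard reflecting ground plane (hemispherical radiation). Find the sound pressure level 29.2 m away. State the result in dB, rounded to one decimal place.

68.5 dB

Free-field hemispherical radiation: L_p = L_w − 10·log₁₀(2π·r²), r = 29.2 m.
2π·r² = 5357 m², 10·log₁₀ of that is 37.289 dB.
L_p = 105.8 − 37.289 = 68.51 dB.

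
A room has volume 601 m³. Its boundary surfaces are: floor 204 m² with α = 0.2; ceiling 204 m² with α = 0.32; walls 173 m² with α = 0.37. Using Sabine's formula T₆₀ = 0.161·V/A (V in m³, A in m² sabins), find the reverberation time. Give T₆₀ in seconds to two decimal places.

0.57 s

Summing Sᵢαᵢ: 204·0.2 + 204·0.32 + 173·0.37 = 170.09 m².
T₆₀ = 0.161 × 601 / 170.09 = 0.569 s.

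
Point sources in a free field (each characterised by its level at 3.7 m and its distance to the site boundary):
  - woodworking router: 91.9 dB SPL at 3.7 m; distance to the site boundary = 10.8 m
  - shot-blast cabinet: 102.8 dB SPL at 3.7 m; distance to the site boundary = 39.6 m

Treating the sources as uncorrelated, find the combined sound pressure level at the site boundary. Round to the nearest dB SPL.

85 dB SPL

Propagate each source to the receiver with L = L_ref − 20·log₁₀(r/r_ref), then add intensities.
woodworking router: 91.9 − 20·log₁₀(10.8/3.7) = 91.9 − 9.30 = 82.60 dB SPL.
shot-blast cabinet: 102.8 − 20·log₁₀(39.6/3.7) = 102.8 − 20.59 = 82.21 dB SPL.
Σ 10^(L/10) = 3.481e+08 → L_total = 10·log₁₀(3.481e+08) = 85.42 dB SPL.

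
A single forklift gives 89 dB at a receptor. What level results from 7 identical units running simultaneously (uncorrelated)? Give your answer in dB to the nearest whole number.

97 dB

With 7 equal, uncorrelated contributions the intensity is 7× that of one unit, giving a rise of 10·log₁₀ 7.
L_total = 89 + 10·log₁₀(7) = 89 + 8.451 = 97.45 dB.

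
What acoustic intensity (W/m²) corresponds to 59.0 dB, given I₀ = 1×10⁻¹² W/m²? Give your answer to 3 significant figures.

I/I₀ = 10^(59.0/10) = 7.943e+05, so I = 7.943e+05 × 10⁻¹² W/m².

7.94e-07 W/m²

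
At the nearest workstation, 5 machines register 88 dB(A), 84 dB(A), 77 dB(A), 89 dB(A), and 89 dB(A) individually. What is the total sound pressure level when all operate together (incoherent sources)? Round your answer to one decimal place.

94.0 dB(A)

Incoherent sources combine by intensity addition: L_total = 10·log₁₀(Σ 10^(L_i/10)).
Σ 10^(L/10) = 10^(88/10) + 10^(84/10) + 10^(77/10) + 10^(89/10) + 10^(89/10) = 2.521e+09.
L_total = 10·log₁₀(2.521e+09) = 94.02 dB(A).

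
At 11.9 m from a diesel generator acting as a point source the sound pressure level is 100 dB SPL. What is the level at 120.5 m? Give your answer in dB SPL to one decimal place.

For a point source, L₂ = L₁ − 20·log₁₀(r₂/r₁).
L₂ = 100 − 20·log₁₀(120.5/11.9) = 100 − 20.109 = 79.89 dB SPL.

79.9 dB SPL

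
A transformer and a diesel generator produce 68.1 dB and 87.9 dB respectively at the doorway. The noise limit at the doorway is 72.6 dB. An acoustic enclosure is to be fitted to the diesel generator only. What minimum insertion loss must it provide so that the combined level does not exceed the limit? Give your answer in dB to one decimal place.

17.2 dB

Everything except the diesel generator sums to 10^(68.1/10) = 6.457e+06 in linear terms, 68.10 dB.
To meet 72.6 dB overall, the treated diesel generator may contribute at most 10^(72.6/10) − 6.457e+06 = 1.174e+07, i.e. 70.70 dB.
So the diesel generator must be reduced from 87.9 to 70.70 dB: IL = 17.20 dB.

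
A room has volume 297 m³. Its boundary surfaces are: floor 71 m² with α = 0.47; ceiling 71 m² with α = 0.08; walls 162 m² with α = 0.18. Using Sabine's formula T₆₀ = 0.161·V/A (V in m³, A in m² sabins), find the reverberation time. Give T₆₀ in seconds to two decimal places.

Summing Sᵢαᵢ: 71·0.47 + 71·0.08 + 162·0.18 = 68.21 m².
T₆₀ = 0.161 × 297 / 68.21 = 0.701 s.

0.70 s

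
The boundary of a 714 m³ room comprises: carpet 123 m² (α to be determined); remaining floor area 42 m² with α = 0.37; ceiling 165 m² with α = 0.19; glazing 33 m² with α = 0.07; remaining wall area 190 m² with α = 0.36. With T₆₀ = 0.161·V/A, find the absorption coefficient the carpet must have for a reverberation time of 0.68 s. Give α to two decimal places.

Required total absorption A = 0.161·714/0.68 = 169.05 m².
Absorption from the other surfaces = 42·0.37 + 165·0.19 + 33·0.07 + 190·0.36 = 117.60 m², so the carpet must supply 51.45 m² over 123 m².
α = 51.45/123 = 0.418.

0.42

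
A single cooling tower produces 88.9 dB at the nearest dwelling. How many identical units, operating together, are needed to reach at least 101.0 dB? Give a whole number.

The shortfall is 101.0 − 88.9 = 12.1 dB, and N units add 10·log₁₀ N, so need 10·log₁₀ N ≥ 12.1.
N ≥ 10^(12.1/10) = 16.218, so N = 17.

17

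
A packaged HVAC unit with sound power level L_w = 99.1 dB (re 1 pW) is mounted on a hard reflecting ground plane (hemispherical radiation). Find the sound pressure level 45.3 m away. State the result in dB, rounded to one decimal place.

58.0 dB

L_p = L_w − 10·log₁₀(2π·r²) with r = 45.3 m.
2π·r² = 1.289e+04 m², 10·log₁₀ of that is 41.104 dB.
L_p = 99.1 − 41.104 = 58.00 dB.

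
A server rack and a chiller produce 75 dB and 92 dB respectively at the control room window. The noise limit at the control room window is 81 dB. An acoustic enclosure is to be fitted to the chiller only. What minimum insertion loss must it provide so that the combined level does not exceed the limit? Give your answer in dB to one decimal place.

12.3 dB

The untreated sources together contribute 10^(75/10) = 3.162e+07, i.e. 75.00 dB.
To meet 81 dB overall, the treated chiller may contribute at most 10^(81/10) − 3.162e+07 = 9.427e+07, i.e. 79.74 dB.
So the chiller must be reduced from 92 to 79.74 dB: IL = 12.26 dB.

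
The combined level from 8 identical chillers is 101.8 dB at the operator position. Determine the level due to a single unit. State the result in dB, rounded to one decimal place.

92.8 dB

For N identical incoherent sources L_total = L₁ + 10·log₁₀ N, so L₁ = 101.8 − 10·log₁₀(8) = 101.8 − 9.031.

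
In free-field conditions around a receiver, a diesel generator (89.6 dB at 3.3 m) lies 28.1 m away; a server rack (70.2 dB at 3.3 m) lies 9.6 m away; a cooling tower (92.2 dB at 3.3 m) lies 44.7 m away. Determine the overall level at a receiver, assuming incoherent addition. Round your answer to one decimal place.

Apply inverse-square spreading to bring every level to the receiver, then sum 10^(L/10).
diesel generator: 89.6 − 20·log₁₀(28.1/3.3) = 89.6 − 18.60 = 71.00 dB.
server rack: 70.2 − 20·log₁₀(9.6/3.3) = 70.2 − 9.28 = 60.92 dB.
cooling tower: 92.2 − 20·log₁₀(44.7/3.3) = 92.2 − 22.64 = 69.56 dB.
Σ 10^(L/10) = 2.286e+07 → L_total = 10·log₁₀(2.286e+07) = 73.59 dB.

73.6 dB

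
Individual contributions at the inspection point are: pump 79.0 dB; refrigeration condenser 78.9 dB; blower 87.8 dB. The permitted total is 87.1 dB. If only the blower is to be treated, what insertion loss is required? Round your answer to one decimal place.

2.3 dB

The untreated sources together contribute 10^(79.0/10) + 10^(78.9/10) = 1.571e+08, i.e. 81.96 dB.
To meet 87.1 dB overall, the treated blower may contribute at most 10^(87.1/10) − 1.571e+08 = 3.558e+08, i.e. 85.51 dB.
Required insertion loss = 87.8 − 85.51 = 2.29 dB.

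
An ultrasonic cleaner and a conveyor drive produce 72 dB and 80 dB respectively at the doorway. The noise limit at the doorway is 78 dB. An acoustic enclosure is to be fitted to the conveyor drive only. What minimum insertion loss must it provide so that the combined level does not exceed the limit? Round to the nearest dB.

Fixed contribution from the other source: Σ 10^(L/10) = 10^(72/10) = 1.585e+07 (72.00 dB).
The limit corresponds to 10^(78/10) = 6.310e+07; subtracting the fixed part leaves 4.725e+07 for the conveyor drive, i.e. 76.74 dB.
So the conveyor drive must be reduced from 80 to 76.74 dB: IL = 3.26 dB.

3 dB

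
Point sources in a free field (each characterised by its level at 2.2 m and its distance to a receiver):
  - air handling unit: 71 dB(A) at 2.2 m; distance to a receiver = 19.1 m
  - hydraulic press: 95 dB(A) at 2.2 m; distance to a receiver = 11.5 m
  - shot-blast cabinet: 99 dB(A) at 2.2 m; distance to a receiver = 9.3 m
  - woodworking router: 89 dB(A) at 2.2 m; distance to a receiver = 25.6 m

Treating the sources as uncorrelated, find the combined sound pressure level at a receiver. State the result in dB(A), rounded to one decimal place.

Propagate each source to the receiver with L = L_ref − 20·log₁₀(r/r_ref), then add intensities.
air handling unit: 71 − 20·log₁₀(19.1/2.2) = 71 − 18.77 = 52.23 dB(A).
hydraulic press: 95 − 20·log₁₀(11.5/2.2) = 95 − 14.37 = 80.63 dB(A).
shot-blast cabinet: 99 − 20·log₁₀(9.3/2.2) = 99 − 12.52 = 86.48 dB(A).
woodworking router: 89 − 20·log₁₀(25.6/2.2) = 89 − 21.32 = 67.68 dB(A).
Σ 10^(L/10) = 5.663e+08 → L_total = 10·log₁₀(5.663e+08) = 87.53 dB(A).

87.5 dB(A)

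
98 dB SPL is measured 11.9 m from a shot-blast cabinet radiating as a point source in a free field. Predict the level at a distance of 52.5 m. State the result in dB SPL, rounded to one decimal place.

85.1 dB SPL

Spherical spreading from a point source gives a 20·log₁₀(r₂/r₁) drop.
L₂ = 98 − 20·log₁₀(52.5/11.9) = 98 − 12.892 = 85.11 dB SPL.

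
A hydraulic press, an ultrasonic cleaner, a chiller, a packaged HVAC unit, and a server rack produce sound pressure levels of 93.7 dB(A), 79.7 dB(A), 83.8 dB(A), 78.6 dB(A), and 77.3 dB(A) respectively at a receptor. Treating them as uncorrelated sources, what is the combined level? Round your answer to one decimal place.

For uncorrelated sources the intensities add, so convert each level to linear form, sum, and take 10·log₁₀ of the total.
Σ 10^(L/10) = 10^(93.7/10) + 10^(79.7/10) + 10^(83.8/10) + 10^(78.6/10) + 10^(77.3/10) = 2.804e+09.
L_total = 10·log₁₀(2.804e+09) = 94.48 dB(A).

94.5 dB(A)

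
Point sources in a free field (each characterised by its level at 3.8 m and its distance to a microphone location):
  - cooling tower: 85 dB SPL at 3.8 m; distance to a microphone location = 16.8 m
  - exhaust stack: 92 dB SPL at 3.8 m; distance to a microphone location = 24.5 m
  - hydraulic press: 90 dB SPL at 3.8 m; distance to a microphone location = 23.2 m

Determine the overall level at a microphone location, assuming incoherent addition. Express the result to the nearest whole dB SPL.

79 dB SPL

Apply inverse-square spreading to bring every level to the receiver, then sum 10^(L/10).
cooling tower: 85 − 20·log₁₀(16.8/3.8) = 85 − 12.91 = 72.09 dB SPL.
exhaust stack: 92 − 20·log₁₀(24.5/3.8) = 92 − 16.19 = 75.81 dB SPL.
hydraulic press: 90 − 20·log₁₀(23.2/3.8) = 90 − 15.71 = 74.29 dB SPL.
Σ 10^(L/10) = 8.113e+07 → L_total = 10·log₁₀(8.113e+07) = 79.09 dB SPL.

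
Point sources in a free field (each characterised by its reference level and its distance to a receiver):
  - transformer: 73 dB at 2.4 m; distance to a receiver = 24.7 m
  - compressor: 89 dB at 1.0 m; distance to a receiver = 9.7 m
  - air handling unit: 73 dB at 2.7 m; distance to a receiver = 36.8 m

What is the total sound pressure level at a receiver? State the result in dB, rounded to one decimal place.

69.4 dB

First find each source's level at the receiver (point-source: −20·log₁₀(r/r_ref)), then combine on an intensity basis.
transformer: 73 − 20·log₁₀(24.7/2.4) = 73 − 20.25 = 52.75 dB.
compressor: 89 − 20·log₁₀(9.7/1.0) = 89 − 19.74 = 69.26 dB.
air handling unit: 73 − 20·log₁₀(36.8/2.7) = 73 − 22.69 = 50.31 dB.
Σ 10^(L/10) = 8.738e+06 → L_total = 10·log₁₀(8.738e+06) = 69.41 dB.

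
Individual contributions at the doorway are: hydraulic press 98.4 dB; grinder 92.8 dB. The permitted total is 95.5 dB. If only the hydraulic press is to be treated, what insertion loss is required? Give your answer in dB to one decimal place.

6.2 dB

The untreated sources together contribute 10^(92.8/10) = 1.905e+09, i.e. 92.80 dB.
The limit corresponds to 10^(95.5/10) = 3.548e+09; subtracting the fixed part leaves 1.643e+09 for the hydraulic press, i.e. 92.16 dB.
Required insertion loss = 98.4 − 92.16 = 6.24 dB.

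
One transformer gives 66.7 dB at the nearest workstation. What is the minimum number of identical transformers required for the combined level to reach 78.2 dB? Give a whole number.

15

The shortfall is 78.2 − 66.7 = 11.5 dB, and N units add 10·log₁₀ N, so need 10·log₁₀ N ≥ 11.5.
N ≥ 10^(11.5/10) = 14.125, so N = 15.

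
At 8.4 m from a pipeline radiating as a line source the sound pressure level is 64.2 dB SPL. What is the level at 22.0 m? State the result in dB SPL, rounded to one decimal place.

Cylindrical spreading from a line source gives a 10·log₁₀(r₂/r₁) drop.
L₂ = 64.2 − 10·log₁₀(22.0/8.4) = 64.2 − 4.181 = 60.02 dB SPL.

60.0 dB SPL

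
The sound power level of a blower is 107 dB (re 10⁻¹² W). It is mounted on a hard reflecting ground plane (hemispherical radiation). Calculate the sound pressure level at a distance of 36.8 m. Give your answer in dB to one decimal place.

L_p = L_w − 10·log₁₀(2π·r²) with r = 36.8 m.
2π·r² = 8509 m², 10·log₁₀ of that is 39.299 dB.
L_p = 107 − 39.299 = 67.70 dB.

67.7 dB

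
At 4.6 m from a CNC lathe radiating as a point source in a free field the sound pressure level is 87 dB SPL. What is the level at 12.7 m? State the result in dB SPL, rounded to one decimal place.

78.2 dB SPL

Point-source attenuation: ΔL = 20·log₁₀(r₂/r₁) = 20·log₁₀(12.7/4.6) = 8.821 dB.
L₂ = 87 − 20·log₁₀(12.7/4.6) = 87 − 8.821 = 78.18 dB SPL.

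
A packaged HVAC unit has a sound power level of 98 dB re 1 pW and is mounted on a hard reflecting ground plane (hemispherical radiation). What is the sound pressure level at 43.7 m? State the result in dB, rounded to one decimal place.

57.2 dB

The power spreads over a hemisphere of area 2π·r², so L_p = L_w − 10·log₁₀(2π·r²).
2π·r² = 1.2e+04 m², 10·log₁₀ of that is 40.791 dB.
L_p = 98 − 40.791 = 57.21 dB.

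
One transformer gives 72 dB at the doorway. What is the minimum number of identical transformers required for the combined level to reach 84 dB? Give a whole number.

Need L₁ + 10·log₁₀ N ≥ 84, i.e. log₁₀ N ≥ 1.20.
N ≥ 10^(12.0/10) = 15.849, so N = 16.

16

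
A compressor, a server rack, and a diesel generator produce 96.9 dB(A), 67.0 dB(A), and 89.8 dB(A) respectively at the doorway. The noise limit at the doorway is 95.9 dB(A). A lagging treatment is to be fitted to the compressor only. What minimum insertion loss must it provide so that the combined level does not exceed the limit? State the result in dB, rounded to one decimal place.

2.2 dB

Fixed contribution from the other sources: Σ 10^(L/10) = 10^(67.0/10) + 10^(89.8/10) = 9.600e+08 (89.82 dB(A)).
To meet 95.9 dB(A) overall, the treated compressor may contribute at most 10^(95.9/10) − 9.600e+08 = 2.930e+09, i.e. 94.67 dB(A).
Required insertion loss = 96.9 − 94.67 = 2.23 dB.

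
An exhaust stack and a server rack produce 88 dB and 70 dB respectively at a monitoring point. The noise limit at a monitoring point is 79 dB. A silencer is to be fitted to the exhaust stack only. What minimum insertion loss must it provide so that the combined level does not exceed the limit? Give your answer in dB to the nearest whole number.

Fixed contribution from the other source: Σ 10^(L/10) = 10^(70/10) = 1.000e+07 (70.00 dB).
The limit corresponds to 10^(79/10) = 7.943e+07; subtracting the fixed part leaves 6.943e+07 for the exhaust stack, i.e. 78.42 dB.
Required insertion loss = 88 − 78.42 = 9.58 dB.

10 dB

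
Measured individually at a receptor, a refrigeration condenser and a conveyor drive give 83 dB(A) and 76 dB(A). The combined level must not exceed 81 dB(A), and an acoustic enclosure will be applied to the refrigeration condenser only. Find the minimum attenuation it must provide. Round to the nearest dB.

Everything except the refrigeration condenser sums to 10^(76/10) = 3.981e+07 in linear terms, 76.00 dB(A).
To meet 81 dB(A) overall, the treated refrigeration condenser may contribute at most 10^(81/10) − 3.981e+07 = 8.608e+07, i.e. 79.35 dB(A).
So the refrigeration condenser must be reduced from 83 to 79.35 dB(A): IL = 3.65 dB.

4 dB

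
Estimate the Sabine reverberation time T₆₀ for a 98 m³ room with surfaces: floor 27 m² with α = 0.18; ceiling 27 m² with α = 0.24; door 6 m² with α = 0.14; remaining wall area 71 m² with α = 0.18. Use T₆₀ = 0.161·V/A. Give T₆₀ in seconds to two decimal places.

0.63 s

A = Σ Sᵢαᵢ = 27·0.18 + 27·0.24 + 6·0.14 + 71·0.18 = 24.96 m².
T₆₀ = 0.161·V/A = 0.161·98/24.96 = 0.632 s.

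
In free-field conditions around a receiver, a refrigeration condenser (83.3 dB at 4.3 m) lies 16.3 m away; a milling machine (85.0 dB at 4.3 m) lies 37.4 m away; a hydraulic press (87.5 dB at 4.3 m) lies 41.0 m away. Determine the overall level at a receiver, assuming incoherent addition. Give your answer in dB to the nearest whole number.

Propagate each source to the receiver with L = L_ref − 20·log₁₀(r/r_ref), then add intensities.
refrigeration condenser: 83.3 − 20·log₁₀(16.3/4.3) = 83.3 − 11.57 = 71.73 dB.
milling machine: 85.0 − 20·log₁₀(37.4/4.3) = 85.0 − 18.79 = 66.21 dB.
hydraulic press: 87.5 − 20·log₁₀(41.0/4.3) = 87.5 − 19.59 = 67.91 dB.
Σ 10^(L/10) = 2.524e+07 → L_total = 10·log₁₀(2.524e+07) = 74.02 dB.

74 dB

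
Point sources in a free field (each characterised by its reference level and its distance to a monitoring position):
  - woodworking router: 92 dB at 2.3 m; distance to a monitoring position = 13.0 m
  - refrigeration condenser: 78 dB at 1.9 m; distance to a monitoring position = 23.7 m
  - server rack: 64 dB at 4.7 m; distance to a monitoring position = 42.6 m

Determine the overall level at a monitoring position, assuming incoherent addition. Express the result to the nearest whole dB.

First find each source's level at the receiver (point-source: −20·log₁₀(r/r_ref)), then combine on an intensity basis.
woodworking router: 92 − 20·log₁₀(13.0/2.3) = 92 − 15.04 = 76.96 dB.
refrigeration condenser: 78 − 20·log₁₀(23.7/1.9) = 78 − 21.92 = 56.08 dB.
server rack: 64 − 20·log₁₀(42.6/4.7) = 64 − 19.15 = 44.85 dB.
Σ 10^(L/10) = 5.005e+07 → L_total = 10·log₁₀(5.005e+07) = 76.99 dB.

77 dB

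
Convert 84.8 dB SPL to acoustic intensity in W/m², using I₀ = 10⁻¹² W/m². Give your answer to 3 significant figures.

L = 10·log₁₀(I/I₀) ⇒ I = I₀·10^(L/10) = 10⁻¹² × 10^8.48.

0.000302 W/m²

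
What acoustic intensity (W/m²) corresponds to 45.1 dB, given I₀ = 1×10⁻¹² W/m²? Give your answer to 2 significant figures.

3.2e-08 W/m²

I = I₀·10^(L/10) = 10⁻¹² × 10^(45.1/10) = 10^(-7.490).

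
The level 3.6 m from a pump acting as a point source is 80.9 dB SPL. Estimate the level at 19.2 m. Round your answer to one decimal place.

Spherical spreading from a point source gives a 20·log₁₀(r₂/r₁) drop.
L₂ = 80.9 − 20·log₁₀(19.2/3.6) = 80.9 − 14.540 = 66.36 dB SPL.

66.4 dB SPL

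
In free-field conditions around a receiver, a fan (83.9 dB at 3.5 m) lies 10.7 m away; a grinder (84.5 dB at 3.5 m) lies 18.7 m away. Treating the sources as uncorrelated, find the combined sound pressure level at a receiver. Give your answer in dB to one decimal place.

Propagate each source to the receiver with L = L_ref − 20·log₁₀(r/r_ref), then add intensities.
fan: 83.9 − 20·log₁₀(10.7/3.5) = 83.9 − 9.71 = 74.19 dB.
grinder: 84.5 − 20·log₁₀(18.7/3.5) = 84.5 − 14.56 = 69.94 dB.
Σ 10^(L/10) = 3.614e+07 → L_total = 10·log₁₀(3.614e+07) = 75.58 dB.

75.6 dB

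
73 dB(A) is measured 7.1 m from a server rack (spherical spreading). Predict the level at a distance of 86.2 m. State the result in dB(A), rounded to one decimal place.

51.3 dB(A)

For a point source, L₂ = L₁ − 20·log₁₀(r₂/r₁).
L₂ = 73 − 20·log₁₀(86.2/7.1) = 73 − 21.685 = 51.32 dB(A).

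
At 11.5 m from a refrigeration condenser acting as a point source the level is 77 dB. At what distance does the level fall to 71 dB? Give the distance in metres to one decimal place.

The 6.0 dB drop corresponds to a distance ratio of 10^(6.0/20) for a point source.
r₂ = 11.5·10^((77−71)/20) = 11.5·10^(6.0/20) = 22.95 m.

22.9 m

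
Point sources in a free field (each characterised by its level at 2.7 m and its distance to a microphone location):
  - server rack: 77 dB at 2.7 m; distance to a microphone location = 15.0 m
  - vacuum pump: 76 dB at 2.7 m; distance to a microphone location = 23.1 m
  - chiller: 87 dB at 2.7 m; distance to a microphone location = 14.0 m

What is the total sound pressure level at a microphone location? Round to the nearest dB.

Propagate each source to the receiver with L = L_ref − 20·log₁₀(r/r_ref), then add intensities.
server rack: 77 − 20·log₁₀(15.0/2.7) = 77 − 14.89 = 62.11 dB.
vacuum pump: 76 − 20·log₁₀(23.1/2.7) = 76 − 18.64 = 57.36 dB.
chiller: 87 − 20·log₁₀(14.0/2.7) = 87 − 14.30 = 72.70 dB.
Σ 10^(L/10) = 2.081e+07 → L_total = 10·log₁₀(2.081e+07) = 73.18 dB.

73 dB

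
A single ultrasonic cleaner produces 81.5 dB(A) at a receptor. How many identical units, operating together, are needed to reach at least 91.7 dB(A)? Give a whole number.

11

Need L₁ + 10·log₁₀ N ≥ 91.7, i.e. log₁₀ N ≥ 1.02.
N ≥ 10^(10.2/10) = 10.471, so N = 11.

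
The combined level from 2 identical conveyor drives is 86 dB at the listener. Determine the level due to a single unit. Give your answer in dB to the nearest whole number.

2 equal contributions raise the level by 10·log₁₀ 2 = 3.010 dB, so each unit alone gives 86 − 3.010.

83 dB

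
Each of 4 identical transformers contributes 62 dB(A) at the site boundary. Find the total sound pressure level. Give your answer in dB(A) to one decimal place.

68.0 dB(A)

With 4 equal, uncorrelated contributions the intensity is 4× that of one unit, giving a rise of 10·log₁₀ 4.
L_total = 62 + 10·log₁₀(4) = 62 + 6.021 = 68.02 dB(A).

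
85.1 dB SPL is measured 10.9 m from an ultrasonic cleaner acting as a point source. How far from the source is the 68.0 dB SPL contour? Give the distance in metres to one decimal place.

78.1 m

The 17.1 dB drop corresponds to a distance ratio of 10^(17.1/20) for a point source.
r₂ = 10.9·10^((85.1−68.0)/20) = 10.9·10^(17.1/20) = 78.06 m.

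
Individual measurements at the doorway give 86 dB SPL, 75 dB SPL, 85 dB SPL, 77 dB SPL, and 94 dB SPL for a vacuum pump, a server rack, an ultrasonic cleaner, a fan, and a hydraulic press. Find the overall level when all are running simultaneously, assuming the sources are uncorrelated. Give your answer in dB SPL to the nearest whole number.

Incoherent sources combine by intensity addition: L_total = 10·log₁₀(Σ 10^(L_i/10)).
Σ 10^(L/10) = 10^(86/10) + 10^(75/10) + 10^(85/10) + 10^(77/10) + 10^(94/10) = 3.308e+09.
L_total = 10·log₁₀(3.308e+09) = 95.20 dB SPL.

95 dB SPL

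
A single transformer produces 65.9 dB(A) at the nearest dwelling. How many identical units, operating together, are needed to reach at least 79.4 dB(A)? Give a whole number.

23

N identical sources give L₁ + 10·log₁₀ N, so require 10·log₁₀ N ≥ 79.4 − 65.9 = 13.5 dB.
N ≥ 10^(13.5/10) = 22.387, so N = 23.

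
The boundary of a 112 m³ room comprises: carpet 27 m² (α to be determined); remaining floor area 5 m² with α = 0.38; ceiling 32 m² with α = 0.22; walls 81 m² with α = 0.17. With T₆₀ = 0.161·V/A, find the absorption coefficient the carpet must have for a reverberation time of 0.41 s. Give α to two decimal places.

0.79

From T₆₀ = 0.161·V/A, the target T₆₀ = 0.41 s needs A = 0.161·112/0.41 = 43.98 m².
Absorption from the other surfaces = 5·0.38 + 32·0.22 + 81·0.17 = 22.71 m², so the carpet must supply 21.27 m² over 27 m².
α = 21.27/27 = 0.788.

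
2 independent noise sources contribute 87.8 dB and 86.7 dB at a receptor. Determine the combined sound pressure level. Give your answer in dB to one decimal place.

90.3 dB

Incoherent sources combine by intensity addition: L_total = 10·log₁₀(Σ 10^(L_i/10)).
Σ 10^(L/10) = 10^(87.8/10) + 10^(86.7/10) = 1.070e+09.
L_total = 10·log₁₀(1.070e+09) = 90.30 dB.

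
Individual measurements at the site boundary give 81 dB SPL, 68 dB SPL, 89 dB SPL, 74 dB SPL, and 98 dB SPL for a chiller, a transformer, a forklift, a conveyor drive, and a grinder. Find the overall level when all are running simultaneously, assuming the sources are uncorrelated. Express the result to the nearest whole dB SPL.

For uncorrelated sources the intensities add, so convert each level to linear form, sum, and take 10·log₁₀ of the total.
Σ 10^(L/10) = 10^(81/10) + 10^(68/10) + 10^(89/10) + 10^(74/10) + 10^(98/10) = 7.261e+09.
L_total = 10·log₁₀(7.261e+09) = 98.61 dB SPL.

99 dB SPL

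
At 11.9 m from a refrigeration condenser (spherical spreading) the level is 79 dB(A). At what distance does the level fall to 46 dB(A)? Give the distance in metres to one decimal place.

531.6 m

Point-source spreading drops the level by 20·log₁₀(r₂/r₁); inverting, r₂/r₁ = 10^(ΔL/20).
r₂ = 11.9·10^((79−46)/20) = 11.9·10^(33.0/20) = 531.55 m.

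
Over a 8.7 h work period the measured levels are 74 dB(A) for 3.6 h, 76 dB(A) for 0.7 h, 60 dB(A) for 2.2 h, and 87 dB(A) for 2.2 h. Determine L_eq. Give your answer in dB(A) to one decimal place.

The energy average is taken in the linear domain: L_eq = 10·log₁₀[(Σ tᵢ·10^(Lᵢ/10))/T], T = 8.7 h.
Σ tᵢ·10^(Lᵢ/10) = 3.6·10^(74/10) + 0.7·10^(76/10) + 2.2·10^(60/10) + 2.2·10^(87/10) = 1.223e+09.
L_eq = 10·log₁₀(1.223e+09/8.7) = 81.48 dB(A).

81.5 dB(A)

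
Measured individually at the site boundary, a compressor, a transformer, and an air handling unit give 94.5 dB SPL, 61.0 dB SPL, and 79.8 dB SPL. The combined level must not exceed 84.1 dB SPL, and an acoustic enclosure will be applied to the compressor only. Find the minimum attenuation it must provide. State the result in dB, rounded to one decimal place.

Fixed contribution from the other sources: Σ 10^(L/10) = 10^(61.0/10) + 10^(79.8/10) = 9.676e+07 (79.86 dB SPL).
To meet 84.1 dB SPL overall, the treated compressor may contribute at most 10^(84.1/10) − 9.676e+07 = 1.603e+08, i.e. 82.05 dB SPL.
Required insertion loss = 94.5 − 82.05 = 12.45 dB.

12.5 dB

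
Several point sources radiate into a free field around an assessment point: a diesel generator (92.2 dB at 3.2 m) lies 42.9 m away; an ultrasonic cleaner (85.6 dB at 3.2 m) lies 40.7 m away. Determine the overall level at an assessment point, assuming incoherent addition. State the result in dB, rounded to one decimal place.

70.6 dB

First find each source's level at the receiver (point-source: −20·log₁₀(r/r_ref)), then combine on an intensity basis.
diesel generator: 92.2 − 20·log₁₀(42.9/3.2) = 92.2 − 22.55 = 69.65 dB.
ultrasonic cleaner: 85.6 − 20·log₁₀(40.7/3.2) = 85.6 − 22.09 = 63.51 dB.
Σ 10^(L/10) = 1.148e+07 → L_total = 10·log₁₀(1.148e+07) = 70.60 dB.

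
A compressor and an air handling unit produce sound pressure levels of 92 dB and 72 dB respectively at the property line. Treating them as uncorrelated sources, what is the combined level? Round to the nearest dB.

92 dB

Incoherent sources combine by intensity addition: L_total = 10·log₁₀(Σ 10^(L_i/10)).
Σ 10^(L/10) = 10^(92/10) + 10^(72/10) = 1.601e+09.
L_total = 10·log₁₀(1.601e+09) = 92.04 dB.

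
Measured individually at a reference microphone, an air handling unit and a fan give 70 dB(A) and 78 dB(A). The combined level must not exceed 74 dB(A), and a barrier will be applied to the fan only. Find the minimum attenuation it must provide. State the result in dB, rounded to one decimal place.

Everything except the fan sums to 10^(70/10) = 1.000e+07 in linear terms, 70.00 dB(A).
The limit corresponds to 10^(74/10) = 2.512e+07; subtracting the fixed part leaves 1.512e+07 for the fan, i.e. 71.80 dB(A).
Required insertion loss = 78 − 71.80 = 6.20 dB.

6.2 dB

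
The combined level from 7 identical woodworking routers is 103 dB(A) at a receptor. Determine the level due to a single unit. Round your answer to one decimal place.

7 equal contributions raise the level by 10·log₁₀ 7 = 8.451 dB, so each unit alone gives 103 − 8.451.

94.5 dB(A)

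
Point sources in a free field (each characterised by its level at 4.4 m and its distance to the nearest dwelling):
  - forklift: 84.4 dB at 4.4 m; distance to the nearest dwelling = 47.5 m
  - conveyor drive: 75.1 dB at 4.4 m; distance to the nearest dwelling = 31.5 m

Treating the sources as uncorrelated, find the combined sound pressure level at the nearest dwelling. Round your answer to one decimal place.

64.8 dB

Propagate each source to the receiver with L = L_ref − 20·log₁₀(r/r_ref), then add intensities.
forklift: 84.4 − 20·log₁₀(47.5/4.4) = 84.4 − 20.66 = 63.74 dB.
conveyor drive: 75.1 − 20·log₁₀(31.5/4.4) = 75.1 − 17.10 = 58.00 dB.
Σ 10^(L/10) = 2.995e+06 → L_total = 10·log₁₀(2.995e+06) = 64.76 dB.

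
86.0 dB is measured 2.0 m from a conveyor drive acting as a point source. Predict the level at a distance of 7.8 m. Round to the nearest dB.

74 dB

Spherical spreading from a point source gives a 20·log₁₀(r₂/r₁) drop.
L₂ = 86.0 − 20·log₁₀(7.8/2.0) = 86.0 − 11.821 = 74.18 dB.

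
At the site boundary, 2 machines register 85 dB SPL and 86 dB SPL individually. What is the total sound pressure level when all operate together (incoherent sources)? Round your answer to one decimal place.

Incoherent sources combine by intensity addition: L_total = 10·log₁₀(Σ 10^(L_i/10)).
Σ 10^(L/10) = 10^(85/10) + 10^(86/10) = 7.143e+08.
L_total = 10·log₁₀(7.143e+08) = 88.54 dB SPL.

88.5 dB SPL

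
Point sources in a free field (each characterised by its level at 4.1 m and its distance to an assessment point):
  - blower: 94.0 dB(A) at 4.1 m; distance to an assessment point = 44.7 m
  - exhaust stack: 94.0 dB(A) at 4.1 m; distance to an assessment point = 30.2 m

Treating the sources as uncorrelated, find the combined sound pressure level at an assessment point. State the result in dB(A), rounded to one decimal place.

78.3 dB(A)

Propagate each source to the receiver with L = L_ref − 20·log₁₀(r/r_ref), then add intensities.
blower: 94.0 − 20·log₁₀(44.7/4.1) = 94.0 − 20.75 = 73.25 dB(A).
exhaust stack: 94.0 − 20·log₁₀(30.2/4.1) = 94.0 − 17.34 = 76.66 dB(A).
Σ 10^(L/10) = 6.743e+07 → L_total = 10·log₁₀(6.743e+07) = 78.29 dB(A).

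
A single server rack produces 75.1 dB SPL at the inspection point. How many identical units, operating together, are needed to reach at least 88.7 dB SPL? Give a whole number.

23

N identical sources give L₁ + 10·log₁₀ N, so require 10·log₁₀ N ≥ 88.7 − 75.1 = 13.6 dB.
N ≥ 10^(13.6/10) = 22.909, so N = 23.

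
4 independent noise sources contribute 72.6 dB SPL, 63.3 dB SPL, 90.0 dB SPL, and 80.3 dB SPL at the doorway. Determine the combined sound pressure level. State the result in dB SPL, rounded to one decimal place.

For uncorrelated sources the intensities add, so convert each level to linear form, sum, and take 10·log₁₀ of the total.
Σ 10^(L/10) = 10^(72.6/10) + 10^(63.3/10) + 10^(90.0/10) + 10^(80.3/10) = 1.127e+09.
L_total = 10·log₁₀(1.127e+09) = 90.52 dB SPL.

90.5 dB SPL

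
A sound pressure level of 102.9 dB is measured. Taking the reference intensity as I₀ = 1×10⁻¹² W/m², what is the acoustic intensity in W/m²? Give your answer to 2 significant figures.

L = 10·log₁₀(I/I₀) ⇒ I = I₀·10^(L/10) = 10⁻¹² × 10^10.29.

0.019 W/m²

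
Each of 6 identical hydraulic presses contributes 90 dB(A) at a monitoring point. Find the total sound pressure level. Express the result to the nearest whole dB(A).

98 dB(A)

L_total = L₁ + 10·log₁₀ N for N identical incoherent sources.
L_total = 90 + 10·log₁₀(6) = 90 + 7.782 = 97.78 dB(A).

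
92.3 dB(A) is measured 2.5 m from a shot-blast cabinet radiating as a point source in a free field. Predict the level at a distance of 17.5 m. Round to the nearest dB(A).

75 dB(A)

Point-source attenuation: ΔL = 20·log₁₀(r₂/r₁) = 20·log₁₀(17.5/2.5) = 16.902 dB.
L₂ = 92.3 − 20·log₁₀(17.5/2.5) = 92.3 − 16.902 = 75.40 dB(A).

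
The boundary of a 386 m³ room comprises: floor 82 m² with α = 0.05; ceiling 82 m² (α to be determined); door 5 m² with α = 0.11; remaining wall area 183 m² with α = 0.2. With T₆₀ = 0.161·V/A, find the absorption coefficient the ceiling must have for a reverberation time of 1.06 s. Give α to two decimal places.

0.21

From T₆₀ = 0.161·V/A, the target T₆₀ = 1.06 s needs A = 0.161·386/1.06 = 58.63 m².
Absorption from the other surfaces = 82·0.05 + 5·0.11 + 183·0.2 = 41.25 m², so the ceiling must supply 17.38 m² over 82 m².
α = 17.38/82 = 0.212.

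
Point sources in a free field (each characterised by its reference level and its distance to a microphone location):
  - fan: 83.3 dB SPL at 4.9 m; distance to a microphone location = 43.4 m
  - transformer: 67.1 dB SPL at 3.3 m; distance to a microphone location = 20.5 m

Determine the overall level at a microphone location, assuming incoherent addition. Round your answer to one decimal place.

64.6 dB SPL

Propagate each source to the receiver with L = L_ref − 20·log₁₀(r/r_ref), then add intensities.
fan: 83.3 − 20·log₁₀(43.4/4.9) = 83.3 − 18.95 = 64.35 dB SPL.
transformer: 67.1 − 20·log₁₀(20.5/3.3) = 67.1 − 15.86 = 51.24 dB SPL.
Σ 10^(L/10) = 2.858e+06 → L_total = 10·log₁₀(2.858e+06) = 64.56 dB SPL.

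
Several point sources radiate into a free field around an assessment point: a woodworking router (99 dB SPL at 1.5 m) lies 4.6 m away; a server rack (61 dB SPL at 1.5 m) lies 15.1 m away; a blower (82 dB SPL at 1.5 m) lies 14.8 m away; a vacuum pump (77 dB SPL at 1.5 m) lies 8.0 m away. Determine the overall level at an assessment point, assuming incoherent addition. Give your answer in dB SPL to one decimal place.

89.3 dB SPL

Propagate each source to the receiver with L = L_ref − 20·log₁₀(r/r_ref), then add intensities.
woodworking router: 99 − 20·log₁₀(4.6/1.5) = 99 − 9.73 = 89.27 dB SPL.
server rack: 61 − 20·log₁₀(15.1/1.5) = 61 − 20.06 = 40.94 dB SPL.
blower: 82 − 20·log₁₀(14.8/1.5) = 82 − 19.88 = 62.12 dB SPL.
vacuum pump: 77 − 20·log₁₀(8.0/1.5) = 77 − 14.54 = 62.46 dB SPL.
Σ 10^(L/10) = 8.480e+08 → L_total = 10·log₁₀(8.480e+08) = 89.28 dB SPL.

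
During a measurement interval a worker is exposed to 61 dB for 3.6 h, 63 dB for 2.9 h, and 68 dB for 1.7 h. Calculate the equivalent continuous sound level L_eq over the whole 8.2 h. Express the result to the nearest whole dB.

Weight each interval's intensity by its duration and average over T = 8.2 h:
Σ tᵢ·10^(Lᵢ/10) = 3.6·10^(61/10) + 2.9·10^(63/10) + 1.7·10^(68/10) = 2.104e+07.
L_eq = 10·log₁₀(2.104e+07/8.2) = 64.09 dB.

64 dB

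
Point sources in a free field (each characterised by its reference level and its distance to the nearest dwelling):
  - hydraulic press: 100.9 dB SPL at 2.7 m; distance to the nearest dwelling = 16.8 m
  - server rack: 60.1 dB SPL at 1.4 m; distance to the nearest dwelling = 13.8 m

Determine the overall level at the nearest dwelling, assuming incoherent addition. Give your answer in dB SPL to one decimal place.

First find each source's level at the receiver (point-source: −20·log₁₀(r/r_ref)), then combine on an intensity basis.
hydraulic press: 100.9 − 20·log₁₀(16.8/2.7) = 100.9 − 15.88 = 85.02 dB SPL.
server rack: 60.1 − 20·log₁₀(13.8/1.4) = 60.1 − 19.88 = 40.22 dB SPL.
Σ 10^(L/10) = 3.178e+08 → L_total = 10·log₁₀(3.178e+08) = 85.02 dB SPL.

85.0 dB SPL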